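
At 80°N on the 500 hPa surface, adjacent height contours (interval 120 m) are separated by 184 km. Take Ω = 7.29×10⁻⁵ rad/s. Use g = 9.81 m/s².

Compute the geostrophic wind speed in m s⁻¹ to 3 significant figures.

Coriolis parameter at 80°N:
f = 2Ω sin φ = 2 × 7.29×10⁻⁵ × sin 80° = 1.44×10⁻⁴ s⁻¹
Height gradient: |∂Z/∂n| = 120 m / 184000 m = 6.52×10⁻⁴
On a pressure surface, geostrophic balance gives V_g = (g/f)|∂Z/∂n|:
V_g = 9.81 × 6.52×10⁻⁴ / 1.44×10⁻⁴ = 44.6 m/s

44.6 m s⁻¹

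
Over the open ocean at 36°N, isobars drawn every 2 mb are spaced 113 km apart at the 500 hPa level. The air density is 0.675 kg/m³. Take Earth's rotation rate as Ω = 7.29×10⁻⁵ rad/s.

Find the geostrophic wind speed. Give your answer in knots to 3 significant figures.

Coriolis parameter at 36°N:
f = 2Ω sin φ = 2 × 7.29×10⁻⁵ × sin 36° = 8.57×10⁻⁵ s⁻¹
Pressure gradient: |∂P/∂n| = 200 Pa / 113000 m = 1.77×10⁻³ Pa/m
Geostrophic balance (pressure-gradient force = Coriolis force):
V_g = (1/(fρ)) |∂P/∂n| = 1.77×10⁻³ / (8.57×10⁻⁵ × 0.675) = 30.6 m/s
Converting: 30.6 m/s × 1.944 = 59.5 knots

59.5 knots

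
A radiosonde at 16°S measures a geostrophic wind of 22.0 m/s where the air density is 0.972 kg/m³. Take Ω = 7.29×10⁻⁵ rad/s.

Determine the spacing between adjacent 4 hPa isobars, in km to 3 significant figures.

465 km

Coriolis parameter at 16°S:
f = 2Ω sin φ = 2 × 7.29×10⁻⁵ × sin 16° = 4.02×10⁻⁵ s⁻¹
Geostrophic balance rearranged: |∂P/∂n| = f ρ V_g
|∂P/∂n| = 4.02×10⁻⁵ × 0.972 × 22.0 = 8.59×10⁻⁴ Pa/m
Isobar spacing: Δn = ΔP/|∂P/∂n| = 400 Pa / 8.59×10⁻⁴ Pa/m = 465453 m ≈ 465 km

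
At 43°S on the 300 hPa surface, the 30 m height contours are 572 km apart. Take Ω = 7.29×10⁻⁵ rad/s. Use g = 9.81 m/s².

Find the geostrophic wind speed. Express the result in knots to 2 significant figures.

Coriolis parameter at 43°S:
f = 2Ω sin φ = 2 × 7.29×10⁻⁵ × sin 43° = 9.94×10⁻⁵ s⁻¹
Height gradient: |∂Z/∂n| = 30 m / 572000 m = 5.24×10⁻⁵
On a pressure surface, geostrophic balance gives V_g = (g/f)|∂Z/∂n|:
V_g = 9.81 × 5.24×10⁻⁵ / 9.94×10⁻⁵ = 5.17 m/s
Converting: 5.17 m/s × 1.944 = 10 knots

10 knots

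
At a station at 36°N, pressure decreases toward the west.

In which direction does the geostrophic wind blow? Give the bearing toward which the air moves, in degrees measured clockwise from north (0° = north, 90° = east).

The pressure-gradient force points toward the west (bearing 270°).
Geostrophic balance: in the Northern Hemisphere the Coriolis force deflects motion to the right, so the geostrophic wind blows 90° to the right of the pressure-gradient force (low pressure on the left).
Rotating 270° by 90° clockwise gives 000° — the wind blows toward the north.

000°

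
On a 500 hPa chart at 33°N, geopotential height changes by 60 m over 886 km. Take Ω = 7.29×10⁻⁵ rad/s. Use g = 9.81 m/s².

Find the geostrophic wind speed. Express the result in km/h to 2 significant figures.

30 km/h

Coriolis parameter at 33°N:
f = 2Ω sin φ = 2 × 7.29×10⁻⁵ × sin 33° = 7.94×10⁻⁵ s⁻¹
Height gradient: |∂Z/∂n| = 60 m / 886000 m = 6.77×10⁻⁵
On a pressure surface, geostrophic balance gives V_g = (g/f)|∂Z/∂n|:
V_g = 9.81 × 6.77×10⁻⁵ / 7.94×10⁻⁵ = 8.37 m/s
Converting: 8.37 m/s × 3.6 = 30 km/h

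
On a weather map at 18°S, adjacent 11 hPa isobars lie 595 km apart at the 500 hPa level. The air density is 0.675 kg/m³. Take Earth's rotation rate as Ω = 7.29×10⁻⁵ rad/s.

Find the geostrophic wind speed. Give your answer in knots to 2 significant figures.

120 knots

Coriolis parameter at 18°S:
f = 2Ω sin φ = 2 × 7.29×10⁻⁵ × sin 18° = 4.51×10⁻⁵ s⁻¹
Pressure gradient: |∂P/∂n| = 1100 Pa / 595000 m = 1.85×10⁻³ Pa/m
Geostrophic balance (pressure-gradient force = Coriolis force):
V_g = (1/(fρ)) |∂P/∂n| = 1.85×10⁻³ / (4.51×10⁻⁵ × 0.675) = 60.8 m/s
Converting: 60.8 m/s × 1.944 = 120 knots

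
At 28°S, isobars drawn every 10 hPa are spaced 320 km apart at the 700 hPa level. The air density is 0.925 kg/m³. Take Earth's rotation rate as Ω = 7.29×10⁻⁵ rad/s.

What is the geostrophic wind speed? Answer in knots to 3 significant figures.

95.9 knots

Coriolis parameter at 28°S:
f = 2Ω sin φ = 2 × 7.29×10⁻⁵ × sin 28° = 6.84×10⁻⁵ s⁻¹
Pressure gradient: |∂P/∂n| = 1000 Pa / 320000 m = 3.12×10⁻³ Pa/m
Geostrophic balance (pressure-gradient force = Coriolis force):
V_g = (1/(fρ)) |∂P/∂n| = 3.12×10⁻³ / (6.84×10⁻⁵ × 0.925) = 49.4 m/s
Converting: 49.4 m/s × 1.944 = 95.9 knots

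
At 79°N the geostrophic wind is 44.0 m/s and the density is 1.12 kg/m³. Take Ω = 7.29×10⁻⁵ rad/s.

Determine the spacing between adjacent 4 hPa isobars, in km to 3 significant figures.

56.7 km

Coriolis parameter at 79°N:
f = 2Ω sin φ = 2 × 7.29×10⁻⁵ × sin 79° = 1.43×10⁻⁴ s⁻¹
Geostrophic balance rearranged: |∂P/∂n| = f ρ V_g
|∂P/∂n| = 1.43×10⁻⁴ × 1.12 × 44.0 = 7.05×10⁻³ Pa/m
Isobar spacing: Δn = ΔP/|∂P/∂n| = 400 Pa / 7.05×10⁻³ Pa/m = 56713 m ≈ 56.7 km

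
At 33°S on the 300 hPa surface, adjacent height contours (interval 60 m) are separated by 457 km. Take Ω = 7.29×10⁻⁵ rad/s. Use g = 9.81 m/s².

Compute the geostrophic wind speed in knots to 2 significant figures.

Coriolis parameter at 33°S:
f = 2Ω sin φ = 2 × 7.29×10⁻⁵ × sin 33° = 7.94×10⁻⁵ s⁻¹
Height gradient: |∂Z/∂n| = 60 m / 457000 m = 1.31×10⁻⁴
On a pressure surface, geostrophic balance gives V_g = (g/f)|∂Z/∂n|:
V_g = 9.81 × 1.31×10⁻⁴ / 7.94×10⁻⁵ = 16.2 m/s
Converting: 16.2 m/s × 1.944 = 32 knots

32 knots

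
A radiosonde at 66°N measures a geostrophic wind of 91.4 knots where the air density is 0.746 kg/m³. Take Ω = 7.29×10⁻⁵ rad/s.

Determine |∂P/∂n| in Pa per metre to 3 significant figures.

Coriolis parameter at 66°N:
f = 2Ω sin φ = 2 × 7.29×10⁻⁵ × sin 66° = 1.33×10⁻⁴ s⁻¹
Wind speed in SI: 91.4 knots = 47.0 m/s
Geostrophic balance rearranged: |∂P/∂n| = f ρ V_g
|∂P/∂n| = 1.33×10⁻⁴ × 0.746 × 47.0 = 4.67×10⁻³ Pa/m

4.67×10⁻³ Pa/m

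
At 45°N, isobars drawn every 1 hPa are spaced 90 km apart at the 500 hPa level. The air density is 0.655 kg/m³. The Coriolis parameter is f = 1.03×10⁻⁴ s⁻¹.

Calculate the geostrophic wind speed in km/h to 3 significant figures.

Pressure gradient: |∂P/∂n| = 100 Pa / 90000 m = 1.11×10⁻³ Pa/m
Geostrophic balance (pressure-gradient force = Coriolis force):
V_g = (1/(fρ)) |∂P/∂n| = 1.11×10⁻³ / (1.03×10⁻⁴ × 0.655) = 16.5 m/s
Converting: 16.5 m/s × 3.6 = 59.3 km/h

59.3 km/h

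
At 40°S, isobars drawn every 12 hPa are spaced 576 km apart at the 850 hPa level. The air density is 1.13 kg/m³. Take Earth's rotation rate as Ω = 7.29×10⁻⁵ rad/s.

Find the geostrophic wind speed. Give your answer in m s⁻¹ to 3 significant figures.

Coriolis parameter at 40°S:
f = 2Ω sin φ = 2 × 7.29×10⁻⁵ × sin 40° = 9.37×10⁻⁵ s⁻¹
Pressure gradient: |∂P/∂n| = 1200 Pa / 576000 m = 2.08×10⁻³ Pa/m
Geostrophic balance (pressure-gradient force = Coriolis force):
V_g = (1/(fρ)) |∂P/∂n| = 2.08×10⁻³ / (9.37×10⁻⁵ × 1.13) = 19.7 m/s

19.7 m s⁻¹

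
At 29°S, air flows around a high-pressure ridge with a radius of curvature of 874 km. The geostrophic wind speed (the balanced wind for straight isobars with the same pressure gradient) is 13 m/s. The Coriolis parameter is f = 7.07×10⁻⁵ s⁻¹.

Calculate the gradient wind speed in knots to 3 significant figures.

Around a high, pressure-gradient force acts outward with centrifugal, so Coriolis balances both:
fV = (1/ρ)|∂P/∂n| + V²/R  →  V² − fR·V + fR·V_g = 0
With fR = 7.07×10⁻⁵ × 874×10³ m = 61.8 m/s:
V = [fR − √((fR)² − 4 fR V_g)]/2 = [61.8 − √(61.8² − 4×61.8×13)]/2 = 18.6 m/s
Supergeostrophic (V > V_g = 13 m/s), as expected around a high.
Converting: 18.6 m/s × 1.944 = 36.1 knots

36.1 knots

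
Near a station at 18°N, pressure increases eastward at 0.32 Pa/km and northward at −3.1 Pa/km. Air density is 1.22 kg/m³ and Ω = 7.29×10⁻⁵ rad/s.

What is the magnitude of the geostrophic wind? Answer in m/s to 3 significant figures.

56.7 m/s

Coriolis parameter at 18°N:
f = 2Ω sin φ = 2 × 7.29×10⁻⁵ × sin 18° = 4.51×10⁻⁵ s⁻¹
Component geostrophic relations (x east, y north):
u_g = −(1/(fρ)) ∂P/∂y,  v_g = (1/(fρ)) ∂P/∂x
u_g = −(−3.1×10⁻³)/(4.51×10⁻⁵ × 1.22) = 56.4 m/s;  v_g = (0.32×10⁻³)/(4.51×10⁻⁵ × 1.22) = 5.82 m/s
|V_g| = √(u_g² + v_g²) = 56.7 m/s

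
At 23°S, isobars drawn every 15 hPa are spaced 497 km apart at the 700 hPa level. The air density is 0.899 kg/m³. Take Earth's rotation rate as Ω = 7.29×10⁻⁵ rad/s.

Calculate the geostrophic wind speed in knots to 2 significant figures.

Coriolis parameter at 23°S:
f = 2Ω sin φ = 2 × 7.29×10⁻⁵ × sin 23° = 5.70×10⁻⁵ s⁻¹
Pressure gradient: |∂P/∂n| = 1500 Pa / 497000 m = 3.02×10⁻³ Pa/m
Geostrophic balance (pressure-gradient force = Coriolis force):
V_g = (1/(fρ)) |∂P/∂n| = 3.02×10⁻³ / (5.70×10⁻⁵ × 0.899) = 58.9 m/s
Converting: 58.9 m/s × 1.944 = 110 knots

110 knots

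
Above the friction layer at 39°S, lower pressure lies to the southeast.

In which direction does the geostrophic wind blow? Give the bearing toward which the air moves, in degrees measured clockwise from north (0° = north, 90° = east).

The pressure-gradient force points toward the southeast (bearing 135°).
Geostrophic balance: in the Southern Hemisphere the Coriolis force deflects motion to the left, so the geostrophic wind blows 90° to the left of the pressure-gradient force (low pressure on the right).
Rotating 135° by 90° counterclockwise gives 045° — the wind blows toward the northeast.

045°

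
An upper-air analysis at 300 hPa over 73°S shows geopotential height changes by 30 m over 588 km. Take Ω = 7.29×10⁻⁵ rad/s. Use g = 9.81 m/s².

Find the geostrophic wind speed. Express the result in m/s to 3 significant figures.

Coriolis parameter at 73°S:
f = 2Ω sin φ = 2 × 7.29×10⁻⁵ × sin 73° = 1.39×10⁻⁴ s⁻¹
Height gradient: |∂Z/∂n| = 30 m / 588000 m = 5.10×10⁻⁵
On a pressure surface, geostrophic balance gives V_g = (g/f)|∂Z/∂n|:
V_g = 9.81 × 5.10×10⁻⁵ / 1.39×10⁻⁴ = 3.59 m/s

3.59 m/s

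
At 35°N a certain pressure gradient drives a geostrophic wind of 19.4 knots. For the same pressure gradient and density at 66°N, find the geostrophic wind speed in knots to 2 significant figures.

With the same pressure gradient and density, V_g ∝ 1/f ∝ 1/sin φ.
V₂ = V₁ · sin φ₁ / sin φ₂ = 19.4 × sin 35° / sin 66°
V₂ = 19.4 × 0.5736/0.9135 = 12 knots

12 knots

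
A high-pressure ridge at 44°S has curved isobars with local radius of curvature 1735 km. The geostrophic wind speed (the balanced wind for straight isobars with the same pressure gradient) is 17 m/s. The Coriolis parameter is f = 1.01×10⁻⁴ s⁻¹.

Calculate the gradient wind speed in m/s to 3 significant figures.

Around a high, pressure-gradient force acts outward with centrifugal, so Coriolis balances both:
fV = (1/ρ)|∂P/∂n| + V²/R  →  V² − fR·V + fR·V_g = 0
With fR = 1.01×10⁻⁴ × 1735×10³ m = 175 m/s:
V = [fR − √((fR)² − 4 fR V_g)]/2 = [175 − √(175² − 4×175×17)]/2 = 19.1 m/s
Supergeostrophic (V > V_g = 17 m/s), as expected around a high.

19.1 m/s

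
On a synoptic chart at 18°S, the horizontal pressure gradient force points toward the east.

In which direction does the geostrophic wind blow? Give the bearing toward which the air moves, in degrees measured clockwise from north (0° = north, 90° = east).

The pressure-gradient force points toward the east (bearing 090°).
Geostrophic balance: in the Southern Hemisphere the Coriolis force deflects motion to the left, so the geostrophic wind blows 90° to the left of the pressure-gradient force (low pressure on the right).
Rotating 090° by 90° counterclockwise gives 000° — the wind blows toward the north.

000°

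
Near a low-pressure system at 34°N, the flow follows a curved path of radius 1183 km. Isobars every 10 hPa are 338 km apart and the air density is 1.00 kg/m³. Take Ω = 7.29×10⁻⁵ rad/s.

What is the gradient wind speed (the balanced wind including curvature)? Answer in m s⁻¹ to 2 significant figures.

Coriolis parameter at 34°N:
f = 2Ω sin φ = 2 × 7.29×10⁻⁵ × sin 34° = 8.15×10⁻⁵ s⁻¹
Pressure gradient: |∂P/∂n| = 1000 Pa / 338000 m = 2.96×10⁻³ Pa/m
Geostrophic speed: V_g = |∂P/∂n|/(fρ) = 2.96×10⁻³/(8.15×10⁻⁵ × 1.00) = 36.3 m/s
Around a low, centrifugal force acts outward with Coriolis, so pressure-gradient force balances both:
(1/ρ)|∂P/∂n| = fV + V²/R  →  V² + fR·V − fR·V_g = 0
With fR = 8.15×10⁻⁵ × 1183×10³ m = 96.5 m/s:
V = [−fR + √((fR)² + 4 fR V_g)]/2 = [−96.5 + √(96.5² + 4×96.5×36.3)]/2 = 28.1 m/s
Subgeostrophic (V < V_g = 36.3 m/s), as expected around a low.

28 m s⁻¹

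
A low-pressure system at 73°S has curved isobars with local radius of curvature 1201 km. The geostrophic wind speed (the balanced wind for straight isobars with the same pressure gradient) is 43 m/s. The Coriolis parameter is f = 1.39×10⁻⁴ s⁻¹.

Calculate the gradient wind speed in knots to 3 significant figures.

68.9 knots

Around a low, centrifugal force acts outward with Coriolis, so pressure-gradient force balances both:
(1/ρ)|∂P/∂n| = fV + V²/R  →  V² + fR·V − fR·V_g = 0
With fR = 1.39×10⁻⁴ × 1201×10³ m = 167 m/s:
V = [−fR + √((fR)² + 4 fR V_g)]/2 = [−167 + √(167² + 4×167×43)]/2 = 35.5 m/s
Subgeostrophic (V < V_g = 43 m/s), as expected around a low.
Converting: 35.5 m/s × 1.944 = 68.9 knots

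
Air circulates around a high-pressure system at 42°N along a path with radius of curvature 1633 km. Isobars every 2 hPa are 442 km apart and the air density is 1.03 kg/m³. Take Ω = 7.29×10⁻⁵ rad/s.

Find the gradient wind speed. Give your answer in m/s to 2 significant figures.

Coriolis parameter at 42°N:
f = 2Ω sin φ = 2 × 7.29×10⁻⁵ × sin 42° = 9.76×10⁻⁵ s⁻¹
Pressure gradient: |∂P/∂n| = 200 Pa / 442000 m = 4.52×10⁻⁴ Pa/m
Geostrophic speed: V_g = |∂P/∂n|/(fρ) = 4.52×10⁻⁴/(9.76×10⁻⁵ × 1.03) = 4.50 m/s
Around a high, pressure-gradient force acts outward with centrifugal, so Coriolis balances both:
fV = (1/ρ)|∂P/∂n| + V²/R  →  V² − fR·V + fR·V_g = 0
With fR = 9.76×10⁻⁵ × 1633×10³ m = 159 m/s:
V = [fR − √((fR)² − 4 fR V_g)]/2 = [159 − √(159² − 4×159×4.5)]/2 = 4.64 m/s
Supergeostrophic (V > V_g = 4.5 m/s), as expected around a high.

4.6 m/s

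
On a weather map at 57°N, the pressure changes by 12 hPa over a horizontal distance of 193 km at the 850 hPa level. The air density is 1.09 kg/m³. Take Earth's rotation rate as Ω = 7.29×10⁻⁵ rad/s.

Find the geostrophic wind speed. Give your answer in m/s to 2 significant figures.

Coriolis parameter at 57°N:
f = 2Ω sin φ = 2 × 7.29×10⁻⁵ × sin 57° = 1.22×10⁻⁴ s⁻¹
Pressure gradient: |∂P/∂n| = 1200 Pa / 193000 m = 6.22×10⁻³ Pa/m
Geostrophic balance (pressure-gradient force = Coriolis force):
V_g = (1/(fρ)) |∂P/∂n| = 6.22×10⁻³ / (1.22×10⁻⁴ × 1.09) = 46.6 m/s

47 m/s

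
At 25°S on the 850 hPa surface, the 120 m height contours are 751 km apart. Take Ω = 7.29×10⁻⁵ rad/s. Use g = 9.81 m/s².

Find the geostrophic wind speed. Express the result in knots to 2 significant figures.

49 knots

Coriolis parameter at 25°S:
f = 2Ω sin φ = 2 × 7.29×10⁻⁵ × sin 25° = 6.16×10⁻⁵ s⁻¹
Height gradient: |∂Z/∂n| = 120 m / 751000 m = 1.60×10⁻⁴
On a pressure surface, geostrophic balance gives V_g = (g/f)|∂Z/∂n|:
V_g = 9.81 × 1.60×10⁻⁴ / 6.16×10⁻⁵ = 25.4 m/s
Converting: 25.4 m/s × 1.944 = 49 knots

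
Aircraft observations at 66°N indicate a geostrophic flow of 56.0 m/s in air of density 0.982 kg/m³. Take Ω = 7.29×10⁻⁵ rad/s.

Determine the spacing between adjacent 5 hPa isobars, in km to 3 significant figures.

68.3 km

Coriolis parameter at 66°N:
f = 2Ω sin φ = 2 × 7.29×10⁻⁵ × sin 66° = 1.33×10⁻⁴ s⁻¹
Geostrophic balance rearranged: |∂P/∂n| = f ρ V_g
|∂P/∂n| = 1.33×10⁻⁴ × 0.982 × 56.0 = 7.32×10⁻³ Pa/m
Isobar spacing: Δn = ΔP/|∂P/∂n| = 500 Pa / 7.32×10⁻³ Pa/m = 68263 m ≈ 68.3 km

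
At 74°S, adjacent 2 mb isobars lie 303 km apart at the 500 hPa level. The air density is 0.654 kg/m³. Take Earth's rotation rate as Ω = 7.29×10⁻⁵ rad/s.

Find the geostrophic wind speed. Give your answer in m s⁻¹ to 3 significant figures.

7.20 m s⁻¹

Coriolis parameter at 74°S:
f = 2Ω sin φ = 2 × 7.29×10⁻⁵ × sin 74° = 1.40×10⁻⁴ s⁻¹
Pressure gradient: |∂P/∂n| = 200 Pa / 303000 m = 6.60×10⁻⁴ Pa/m
Geostrophic balance (pressure-gradient force = Coriolis force):
V_g = (1/(fρ)) |∂P/∂n| = 6.60×10⁻⁴ / (1.40×10⁻⁴ × 0.654) = 7.20 m/s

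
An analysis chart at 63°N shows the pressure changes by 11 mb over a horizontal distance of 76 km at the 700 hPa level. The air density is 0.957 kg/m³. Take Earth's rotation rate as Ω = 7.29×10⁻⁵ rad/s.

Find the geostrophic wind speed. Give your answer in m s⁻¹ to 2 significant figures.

120 m s⁻¹

Coriolis parameter at 63°N:
f = 2Ω sin φ = 2 × 7.29×10⁻⁵ × sin 63° = 1.30×10⁻⁴ s⁻¹
Pressure gradient: |∂P/∂n| = 1100 Pa / 76000 m = 1.45×10⁻² Pa/m
Geostrophic balance (pressure-gradient force = Coriolis force):
V_g = (1/(fρ)) |∂P/∂n| = 1.45×10⁻² / (1.30×10⁻⁴ × 0.957) = 116 m/s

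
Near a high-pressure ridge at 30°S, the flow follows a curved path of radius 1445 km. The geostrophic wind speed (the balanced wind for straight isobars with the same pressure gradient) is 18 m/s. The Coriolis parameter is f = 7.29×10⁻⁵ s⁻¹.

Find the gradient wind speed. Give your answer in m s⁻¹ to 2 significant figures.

Around a high, pressure-gradient force acts outward with centrifugal, so Coriolis balances both:
fV = (1/ρ)|∂P/∂n| + V²/R  →  V² − fR·V + fR·V_g = 0
With fR = 7.29×10⁻⁵ × 1445×10³ m = 105 m/s:
V = [fR − √((fR)² − 4 fR V_g)]/2 = [105 − √(105² − 4×105×18)]/2 = 23 m/s
Supergeostrophic (V > V_g = 18 m/s), as expected around a high.

23 m s⁻¹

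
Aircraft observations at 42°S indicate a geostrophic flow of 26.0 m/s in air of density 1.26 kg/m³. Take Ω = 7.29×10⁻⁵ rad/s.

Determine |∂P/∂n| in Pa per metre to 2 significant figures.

3.2×10⁻³ Pa/m

Coriolis parameter at 42°S:
f = 2Ω sin φ = 2 × 7.29×10⁻⁵ × sin 42° = 9.76×10⁻⁵ s⁻¹
Geostrophic balance rearranged: |∂P/∂n| = f ρ V_g
|∂P/∂n| = 9.76×10⁻⁵ × 1.26 × 26.0 = 3.20×10⁻³ Pa/m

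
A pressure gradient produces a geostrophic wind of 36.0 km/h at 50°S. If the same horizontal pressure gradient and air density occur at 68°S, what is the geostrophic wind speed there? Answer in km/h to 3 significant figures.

With the same pressure gradient and density, V_g ∝ 1/f ∝ 1/sin φ.
V₂ = V₁ · sin φ₁ / sin φ₂ = 36.0 × sin 50° / sin 68°
V₂ = 36.0 × 0.7660/0.9272 = 29.7 km/h

29.7 km/h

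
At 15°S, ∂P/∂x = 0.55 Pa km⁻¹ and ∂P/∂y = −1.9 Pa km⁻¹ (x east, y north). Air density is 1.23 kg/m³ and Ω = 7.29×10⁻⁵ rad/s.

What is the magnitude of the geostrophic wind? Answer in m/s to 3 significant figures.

42.6 m/s

Coriolis parameter at 15°S:
f = 2Ω sin φ = 2 × 7.29×10⁻⁵ × sin 15° = 3.77×10⁻⁵ s⁻¹
In the Southern Hemisphere f is negative: f = −3.77×10⁻⁵ s⁻¹.
Component geostrophic relations (x east, y north):
u_g = −(1/(fρ)) ∂P/∂y,  v_g = (1/(fρ)) ∂P/∂x
u_g = −(−1.9×10⁻³)/(−3.77×10⁻⁵ × 1.23) = −40.9 m/s;  v_g = (0.55×10⁻³)/(−3.77×10⁻⁵ × 1.23) = −11.8 m/s
|V_g| = √(u_g² + v_g²) = 42.6 m/s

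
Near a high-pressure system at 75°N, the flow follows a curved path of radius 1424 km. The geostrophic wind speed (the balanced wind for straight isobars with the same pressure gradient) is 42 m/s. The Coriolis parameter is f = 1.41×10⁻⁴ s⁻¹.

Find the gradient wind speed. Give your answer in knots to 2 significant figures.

120 knots

Around a high, pressure-gradient force acts outward with centrifugal, so Coriolis balances both:
fV = (1/ρ)|∂P/∂n| + V²/R  →  V² − fR·V + fR·V_g = 0
With fR = 1.41×10⁻⁴ × 1424×10³ m = 201 m/s:
V = [fR − √((fR)² − 4 fR V_g)]/2 = [201 − √(201² − 4×201×42)]/2 = 59.8 m/s
Supergeostrophic (V > V_g = 42 m/s), as expected around a high.
Converting: 59.8 m/s × 1.944 = 120 knots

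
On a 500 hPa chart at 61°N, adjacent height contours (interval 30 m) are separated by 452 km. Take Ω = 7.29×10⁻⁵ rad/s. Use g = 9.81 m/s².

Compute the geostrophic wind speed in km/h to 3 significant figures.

18.4 km/h

Coriolis parameter at 61°N:
f = 2Ω sin φ = 2 × 7.29×10⁻⁵ × sin 61° = 1.28×10⁻⁴ s⁻¹
Height gradient: |∂Z/∂n| = 30 m / 452000 m = 6.64×10⁻⁵
On a pressure surface, geostrophic balance gives V_g = (g/f)|∂Z/∂n|:
V_g = 9.81 × 6.64×10⁻⁵ / 1.28×10⁻⁴ = 5.11 m/s
Converting: 5.11 m/s × 3.6 = 18.4 km/h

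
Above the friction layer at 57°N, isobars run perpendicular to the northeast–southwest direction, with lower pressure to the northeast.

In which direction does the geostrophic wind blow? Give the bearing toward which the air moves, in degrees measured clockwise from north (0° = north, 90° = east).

135°

The pressure-gradient force points toward the northeast (bearing 045°).
Geostrophic balance: in the Northern Hemisphere the Coriolis force deflects motion to the right, so the geostrophic wind blows 90° to the right of the pressure-gradient force (low pressure on the left).
Rotating 045° by 90° clockwise gives 135° — the wind blows toward the southeast.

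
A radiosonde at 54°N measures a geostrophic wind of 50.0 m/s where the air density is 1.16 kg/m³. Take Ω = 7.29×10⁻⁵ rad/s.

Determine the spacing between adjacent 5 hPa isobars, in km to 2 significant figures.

Coriolis parameter at 54°N:
f = 2Ω sin φ = 2 × 7.29×10⁻⁵ × sin 54° = 1.18×10⁻⁴ s⁻¹
Geostrophic balance rearranged: |∂P/∂n| = f ρ V_g
|∂P/∂n| = 1.18×10⁻⁴ × 1.16 × 50.0 = 6.84×10⁻³ Pa/m
Isobar spacing: Δn = ΔP/|∂P/∂n| = 500 Pa / 6.84×10⁻³ Pa/m = 73085 m ≈ 73 km

73 km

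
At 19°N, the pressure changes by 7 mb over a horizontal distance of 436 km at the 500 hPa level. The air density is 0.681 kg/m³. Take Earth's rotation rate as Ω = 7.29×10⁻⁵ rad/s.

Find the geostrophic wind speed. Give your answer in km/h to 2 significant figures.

180 km/h

Coriolis parameter at 19°N:
f = 2Ω sin φ = 2 × 7.29×10⁻⁵ × sin 19° = 4.75×10⁻⁵ s⁻¹
Pressure gradient: |∂P/∂n| = 700 Pa / 436000 m = 1.61×10⁻³ Pa/m
Geostrophic balance (pressure-gradient force = Coriolis force):
V_g = (1/(fρ)) |∂P/∂n| = 1.61×10⁻³ / (4.75×10⁻⁵ × 0.681) = 49.7 m/s
Converting: 49.7 m/s × 3.6 = 180 km/h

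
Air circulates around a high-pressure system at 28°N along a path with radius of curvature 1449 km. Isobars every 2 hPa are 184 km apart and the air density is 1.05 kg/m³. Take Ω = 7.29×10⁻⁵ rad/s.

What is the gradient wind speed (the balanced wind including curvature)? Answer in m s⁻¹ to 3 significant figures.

Coriolis parameter at 28°N:
f = 2Ω sin φ = 2 × 7.29×10⁻⁵ × sin 28° = 6.84×10⁻⁵ s⁻¹
Pressure gradient: |∂P/∂n| = 200 Pa / 184000 m = 1.09×10⁻³ Pa/m
Geostrophic speed: V_g = |∂P/∂n|/(fρ) = 1.09×10⁻³/(6.84×10⁻⁵ × 1.05) = 15.1 m/s
Around a high, pressure-gradient force acts outward with centrifugal, so Coriolis balances both:
fV = (1/ρ)|∂P/∂n| + V²/R  →  V² − fR·V + fR·V_g = 0
With fR = 6.84×10⁻⁵ × 1449×10³ m = 99.2 m/s:
V = [fR − √((fR)² − 4 fR V_g)]/2 = [99.2 − √(99.2² − 4×99.2×15.1)]/2 = 18.6 m/s
Supergeostrophic (V > V_g = 15.1 m/s), as expected around a high.

18.6 m s⁻¹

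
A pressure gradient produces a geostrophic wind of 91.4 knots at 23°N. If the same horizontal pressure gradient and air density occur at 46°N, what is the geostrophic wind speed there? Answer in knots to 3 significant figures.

49.6 knots

With the same pressure gradient and density, V_g ∝ 1/f ∝ 1/sin φ.
V₂ = V₁ · sin φ₁ / sin φ₂ = 91.4 × sin 23° / sin 46°
V₂ = 91.4 × 0.3907/0.7193 = 49.6 knots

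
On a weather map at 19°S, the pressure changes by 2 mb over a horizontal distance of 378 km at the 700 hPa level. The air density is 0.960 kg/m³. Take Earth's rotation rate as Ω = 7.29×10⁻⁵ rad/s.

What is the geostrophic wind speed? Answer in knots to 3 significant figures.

Coriolis parameter at 19°S:
f = 2Ω sin φ = 2 × 7.29×10⁻⁵ × sin 19° = 4.75×10⁻⁵ s⁻¹
Pressure gradient: |∂P/∂n| = 200 Pa / 378000 m = 5.29×10⁻⁴ Pa/m
Geostrophic balance (pressure-gradient force = Coriolis force):
V_g = (1/(fρ)) |∂P/∂n| = 5.29×10⁻⁴ / (4.75×10⁻⁵ × 0.960) = 11.6 m/s
Converting: 11.6 m/s × 1.944 = 22.6 knots

22.6 knots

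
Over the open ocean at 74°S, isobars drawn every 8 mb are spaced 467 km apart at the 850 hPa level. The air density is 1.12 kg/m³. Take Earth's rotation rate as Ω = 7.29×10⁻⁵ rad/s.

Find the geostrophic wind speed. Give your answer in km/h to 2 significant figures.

Coriolis parameter at 74°S:
f = 2Ω sin φ = 2 × 7.29×10⁻⁵ × sin 74° = 1.40×10⁻⁴ s⁻¹
Pressure gradient: |∂P/∂n| = 800 Pa / 467000 m = 1.71×10⁻³ Pa/m
Geostrophic balance (pressure-gradient force = Coriolis force):
V_g = (1/(fρ)) |∂P/∂n| = 1.71×10⁻³ / (1.40×10⁻⁴ × 1.12) = 10.9 m/s
Converting: 10.9 m/s × 3.6 = 39 km/h

39 km/h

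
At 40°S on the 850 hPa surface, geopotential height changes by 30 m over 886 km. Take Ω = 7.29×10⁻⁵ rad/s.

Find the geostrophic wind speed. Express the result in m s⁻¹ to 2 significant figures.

3.5 m s⁻¹

Coriolis parameter at 40°S:
f = 2Ω sin φ = 2 × 7.29×10⁻⁵ × sin 40° = 9.37×10⁻⁵ s⁻¹
Height gradient: |∂Z/∂n| = 30 m / 886000 m = 3.39×10⁻⁵
On a pressure surface, geostrophic balance gives V_g = (g/f)|∂Z/∂n|:
V_g = 9.81 × 3.39×10⁻⁵ / 9.37×10⁻⁵ = 3.54 m/s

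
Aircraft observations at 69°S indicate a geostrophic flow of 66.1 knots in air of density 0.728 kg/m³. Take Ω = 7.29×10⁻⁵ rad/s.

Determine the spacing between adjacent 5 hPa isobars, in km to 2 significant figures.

Coriolis parameter at 69°S:
f = 2Ω sin φ = 2 × 7.29×10⁻⁵ × sin 69° = 1.36×10⁻⁴ s⁻¹
Wind speed in SI: 66.1 knots = 34.0 m/s
Geostrophic balance rearranged: |∂P/∂n| = f ρ V_g
|∂P/∂n| = 1.36×10⁻⁴ × 0.728 × 34.0 = 3.37×10⁻³ Pa/m
Isobar spacing: Δn = ΔP/|∂P/∂n| = 500 Pa / 3.37×10⁻³ Pa/m = 148385 m ≈ 150 km

150 km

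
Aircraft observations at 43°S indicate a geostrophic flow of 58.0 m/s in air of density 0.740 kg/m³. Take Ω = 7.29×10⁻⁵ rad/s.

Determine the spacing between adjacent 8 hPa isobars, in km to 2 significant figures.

Coriolis parameter at 43°S:
f = 2Ω sin φ = 2 × 7.29×10⁻⁵ × sin 43° = 9.94×10⁻⁵ s⁻¹
Geostrophic balance rearranged: |∂P/∂n| = f ρ V_g
|∂P/∂n| = 9.94×10⁻⁵ × 0.740 × 58.0 = 4.27×10⁻³ Pa/m
Isobar spacing: Δn = ΔP/|∂P/∂n| = 800 Pa / 4.27×10⁻³ Pa/m = 187452 m ≈ 190 km

190 km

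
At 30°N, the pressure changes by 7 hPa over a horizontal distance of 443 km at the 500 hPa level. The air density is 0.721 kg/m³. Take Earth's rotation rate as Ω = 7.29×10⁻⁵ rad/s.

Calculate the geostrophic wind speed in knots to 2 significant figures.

58 knots

Coriolis parameter at 30°N:
f = 2Ω sin φ = 2 × 7.29×10⁻⁵ × sin 30° = 7.29×10⁻⁵ s⁻¹
Pressure gradient: |∂P/∂n| = 700 Pa / 443000 m = 1.58×10⁻³ Pa/m
Geostrophic balance (pressure-gradient force = Coriolis force):
V_g = (1/(fρ)) |∂P/∂n| = 1.58×10⁻³ / (7.29×10⁻⁵ × 0.721) = 30.1 m/s
Converting: 30.1 m/s × 1.944 = 58 knots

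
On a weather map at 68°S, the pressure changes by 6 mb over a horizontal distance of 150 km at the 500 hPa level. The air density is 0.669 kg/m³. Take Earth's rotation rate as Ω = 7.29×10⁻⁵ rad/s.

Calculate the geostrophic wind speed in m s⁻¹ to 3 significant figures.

Coriolis parameter at 68°S:
f = 2Ω sin φ = 2 × 7.29×10⁻⁵ × sin 68° = 1.35×10⁻⁴ s⁻¹
Pressure gradient: |∂P/∂n| = 600 Pa / 150000 m = 4.00×10⁻³ Pa/m
Geostrophic balance (pressure-gradient force = Coriolis force):
V_g = (1/(fρ)) |∂P/∂n| = 4.00×10⁻³ / (1.35×10⁻⁴ × 0.669) = 44.2 m/s

44.2 m s⁻¹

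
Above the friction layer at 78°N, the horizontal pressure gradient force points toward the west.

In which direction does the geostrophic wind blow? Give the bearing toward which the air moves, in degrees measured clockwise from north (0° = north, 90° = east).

000°

The pressure-gradient force points toward the west (bearing 270°).
Geostrophic balance: in the Northern Hemisphere the Coriolis force deflects motion to the right, so the geostrophic wind blows 90° to the right of the pressure-gradient force (low pressure on the left).
Rotating 270° by 90° clockwise gives 000° — the wind blows toward the north.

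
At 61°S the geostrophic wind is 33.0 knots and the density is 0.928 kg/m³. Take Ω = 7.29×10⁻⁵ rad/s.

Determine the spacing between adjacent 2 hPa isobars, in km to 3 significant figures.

Coriolis parameter at 61°S:
f = 2Ω sin φ = 2 × 7.29×10⁻⁵ × sin 61° = 1.28×10⁻⁴ s⁻¹
Wind speed in SI: 33.0 knots = 17.0 m/s
Geostrophic balance rearranged: |∂P/∂n| = f ρ V_g
|∂P/∂n| = 1.28×10⁻⁴ × 0.928 × 17.0 = 2.01×10⁻³ Pa/m
Isobar spacing: Δn = ΔP/|∂P/∂n| = 200 Pa / 2.01×10⁻³ Pa/m = 99553 m ≈ 99.6 km

99.6 km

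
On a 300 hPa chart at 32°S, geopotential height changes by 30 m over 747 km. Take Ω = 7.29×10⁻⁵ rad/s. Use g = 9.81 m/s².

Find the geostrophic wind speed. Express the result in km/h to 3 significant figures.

18.4 km/h

Coriolis parameter at 32°S:
f = 2Ω sin φ = 2 × 7.29×10⁻⁵ × sin 32° = 7.73×10⁻⁵ s⁻¹
Height gradient: |∂Z/∂n| = 30 m / 747000 m = 4.02×10⁻⁵
On a pressure surface, geostrophic balance gives V_g = (g/f)|∂Z/∂n|:
V_g = 9.81 × 4.02×10⁻⁵ / 7.73×10⁻⁵ = 5.10 m/s
Converting: 5.10 m/s × 3.6 = 18.4 km/h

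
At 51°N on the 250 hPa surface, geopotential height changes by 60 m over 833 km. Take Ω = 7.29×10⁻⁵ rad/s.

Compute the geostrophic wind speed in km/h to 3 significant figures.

22.5 km/h

Coriolis parameter at 51°N:
f = 2Ω sin φ = 2 × 7.29×10⁻⁵ × sin 51° = 1.13×10⁻⁴ s⁻¹
Height gradient: |∂Z/∂n| = 60 m / 833000 m = 7.20×10⁻⁵
On a pressure surface, geostrophic balance gives V_g = (g/f)|∂Z/∂n|:
V_g = 9.81 × 7.20×10⁻⁵ / 1.13×10⁻⁴ = 6.24 m/s
Converting: 6.24 m/s × 3.6 = 22.5 km/h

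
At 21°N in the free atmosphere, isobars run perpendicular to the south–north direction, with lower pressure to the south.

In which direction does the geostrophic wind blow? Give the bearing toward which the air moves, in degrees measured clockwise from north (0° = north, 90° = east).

The pressure-gradient force points toward the south (bearing 180°).
Geostrophic balance: in the Northern Hemisphere the Coriolis force deflects motion to the right, so the geostrophic wind blows 90° to the right of the pressure-gradient force (low pressure on the left).
Rotating 180° by 90° clockwise gives 270° — the wind blows toward the west.

270°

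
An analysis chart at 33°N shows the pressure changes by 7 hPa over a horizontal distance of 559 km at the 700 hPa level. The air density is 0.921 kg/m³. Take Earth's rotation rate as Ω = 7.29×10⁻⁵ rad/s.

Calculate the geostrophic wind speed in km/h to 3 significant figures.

Coriolis parameter at 33°N:
f = 2Ω sin φ = 2 × 7.29×10⁻⁵ × sin 33° = 7.94×10⁻⁵ s⁻¹
Pressure gradient: |∂P/∂n| = 700 Pa / 559000 m = 1.25×10⁻³ Pa/m
Geostrophic balance (pressure-gradient force = Coriolis force):
V_g = (1/(fρ)) |∂P/∂n| = 1.25×10⁻³ / (7.94×10⁻⁵ × 0.921) = 17.1 m/s
Converting: 17.1 m/s × 3.6 = 61.6 km/h

61.6 km/h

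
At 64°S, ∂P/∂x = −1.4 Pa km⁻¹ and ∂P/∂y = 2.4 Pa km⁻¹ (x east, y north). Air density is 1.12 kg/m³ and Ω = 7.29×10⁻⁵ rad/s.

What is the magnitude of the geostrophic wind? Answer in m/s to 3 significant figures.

18.9 m/s

Coriolis parameter at 64°S:
f = 2Ω sin φ = 2 × 7.29×10⁻⁵ × sin 64° = 1.31×10⁻⁴ s⁻¹
In the Southern Hemisphere f is negative: f = −1.31×10⁻⁴ s⁻¹.
Component geostrophic relations (x east, y north):
u_g = −(1/(fρ)) ∂P/∂y,  v_g = (1/(fρ)) ∂P/∂x
u_g = −(2.4×10⁻³)/(−1.31×10⁻⁴ × 1.12) = 16.4 m/s;  v_g = (−1.4×10⁻³)/(−1.31×10⁻⁴ × 1.12) = 9.54 m/s
|V_g| = √(u_g² + v_g²) = 18.9 m/s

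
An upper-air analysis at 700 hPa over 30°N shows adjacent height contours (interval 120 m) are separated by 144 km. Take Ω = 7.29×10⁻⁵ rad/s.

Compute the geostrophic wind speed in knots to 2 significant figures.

220 knots

Coriolis parameter at 30°N:
f = 2Ω sin φ = 2 × 7.29×10⁻⁵ × sin 30° = 7.29×10⁻⁵ s⁻¹
Height gradient: |∂Z/∂n| = 120 m / 144000 m = 8.33×10⁻⁴
On a pressure surface, geostrophic balance gives V_g = (g/f)|∂Z/∂n|:
V_g = 9.81 × 8.33×10⁻⁴ / 7.29×10⁻⁵ = 112 m/s
Converting: 112 m/s × 1.944 = 220 knots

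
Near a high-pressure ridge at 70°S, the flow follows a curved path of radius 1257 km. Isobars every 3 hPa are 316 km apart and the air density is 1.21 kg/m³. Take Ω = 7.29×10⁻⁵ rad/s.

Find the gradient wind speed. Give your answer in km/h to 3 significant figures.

Coriolis parameter at 70°S:
f = 2Ω sin φ = 2 × 7.29×10⁻⁵ × sin 70° = 1.37×10⁻⁴ s⁻¹
Pressure gradient: |∂P/∂n| = 300 Pa / 316000 m = 9.49×10⁻⁴ Pa/m
Geostrophic speed: V_g = |∂P/∂n|/(fρ) = 9.49×10⁻⁴/(1.37×10⁻⁴ × 1.21) = 5.73 m/s
Around a high, pressure-gradient force acts outward with centrifugal, so Coriolis balances both:
fV = (1/ρ)|∂P/∂n| + V²/R  →  V² − fR·V + fR·V_g = 0
With fR = 1.37×10⁻⁴ × 1257×10³ m = 172 m/s:
V = [fR − √((fR)² − 4 fR V_g)]/2 = [172 − √(172² − 4×172×5.73)]/2 = 5.93 m/s
Supergeostrophic (V > V_g = 5.73 m/s), as expected around a high.
Converting: 5.93 m/s × 3.6 = 21.4 km/h

21.4 km/h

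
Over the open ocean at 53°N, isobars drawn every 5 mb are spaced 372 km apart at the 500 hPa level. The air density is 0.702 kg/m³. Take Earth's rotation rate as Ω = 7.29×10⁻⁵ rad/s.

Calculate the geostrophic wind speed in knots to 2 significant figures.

32 knots

Coriolis parameter at 53°N:
f = 2Ω sin φ = 2 × 7.29×10⁻⁵ × sin 53° = 1.16×10⁻⁴ s⁻¹
Pressure gradient: |∂P/∂n| = 500 Pa / 372000 m = 1.34×10⁻³ Pa/m
Geostrophic balance (pressure-gradient force = Coriolis force):
V_g = (1/(fρ)) |∂P/∂n| = 1.34×10⁻³ / (1.16×10⁻⁴ × 0.702) = 16.4 m/s
Converting: 16.4 m/s × 1.944 = 32 knots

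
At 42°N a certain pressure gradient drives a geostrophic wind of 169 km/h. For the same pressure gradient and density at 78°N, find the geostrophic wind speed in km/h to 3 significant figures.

116 km/h

With the same pressure gradient and density, V_g ∝ 1/f ∝ 1/sin φ.
V₂ = V₁ · sin φ₁ / sin φ₂ = 169 × sin 42° / sin 78°
V₂ = 169 × 0.6691/0.9781 = 116 km/h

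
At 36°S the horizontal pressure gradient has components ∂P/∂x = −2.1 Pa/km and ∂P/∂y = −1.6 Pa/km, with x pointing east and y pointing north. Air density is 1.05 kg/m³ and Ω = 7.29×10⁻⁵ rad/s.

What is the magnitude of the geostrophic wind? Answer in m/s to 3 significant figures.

29.3 m/s

Coriolis parameter at 36°S:
f = 2Ω sin φ = 2 × 7.29×10⁻⁵ × sin 36° = 8.57×10⁻⁵ s⁻¹
In the Southern Hemisphere f is negative: f = −8.57×10⁻⁵ s⁻¹.
Component geostrophic relations (x east, y north):
u_g = −(1/(fρ)) ∂P/∂y,  v_g = (1/(fρ)) ∂P/∂x
u_g = −(−1.6×10⁻³)/(−8.57×10⁻⁵ × 1.05) = −17.8 m/s;  v_g = (−2.1×10⁻³)/(−8.57×10⁻⁵ × 1.05) = 23.3 m/s
|V_g| = √(u_g² + v_g²) = 29.3 m/s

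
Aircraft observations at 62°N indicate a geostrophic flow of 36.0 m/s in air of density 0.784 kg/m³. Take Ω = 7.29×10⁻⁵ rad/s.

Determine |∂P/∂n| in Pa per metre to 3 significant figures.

Coriolis parameter at 62°N:
f = 2Ω sin φ = 2 × 7.29×10⁻⁵ × sin 62° = 1.29×10⁻⁴ s⁻¹
Geostrophic balance rearranged: |∂P/∂n| = f ρ V_g
|∂P/∂n| = 1.29×10⁻⁴ × 0.784 × 36.0 = 3.63×10⁻³ Pa/m

3.63×10⁻³ Pa/m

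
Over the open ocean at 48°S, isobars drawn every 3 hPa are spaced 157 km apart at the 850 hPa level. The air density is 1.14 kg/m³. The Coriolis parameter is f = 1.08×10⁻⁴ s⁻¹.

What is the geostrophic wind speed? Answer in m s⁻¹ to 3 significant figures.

15.5 m s⁻¹

Pressure gradient: |∂P/∂n| = 300 Pa / 157000 m = 1.91×10⁻³ Pa/m
Geostrophic balance (pressure-gradient force = Coriolis force):
V_g = (1/(fρ)) |∂P/∂n| = 1.91×10⁻³ / (1.08×10⁻⁴ × 1.14) = 15.5 m/s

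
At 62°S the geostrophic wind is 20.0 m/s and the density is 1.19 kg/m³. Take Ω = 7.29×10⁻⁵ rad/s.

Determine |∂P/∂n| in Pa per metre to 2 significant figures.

3.1×10⁻³ Pa/m

Coriolis parameter at 62°S:
f = 2Ω sin φ = 2 × 7.29×10⁻⁵ × sin 62° = 1.29×10⁻⁴ s⁻¹
Geostrophic balance rearranged: |∂P/∂n| = f ρ V_g
|∂P/∂n| = 1.29×10⁻⁴ × 1.19 × 20.0 = 3.06×10⁻³ Pa/m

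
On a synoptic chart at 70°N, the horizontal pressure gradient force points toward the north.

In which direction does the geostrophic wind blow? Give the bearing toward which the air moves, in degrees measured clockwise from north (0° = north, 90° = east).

090°

The pressure-gradient force points toward the north (bearing 000°).
Geostrophic balance: in the Northern Hemisphere the Coriolis force deflects motion to the right, so the geostrophic wind blows 90° to the right of the pressure-gradient force (low pressure on the left).
Rotating 000° by 90° clockwise gives 090° — the wind blows toward the east.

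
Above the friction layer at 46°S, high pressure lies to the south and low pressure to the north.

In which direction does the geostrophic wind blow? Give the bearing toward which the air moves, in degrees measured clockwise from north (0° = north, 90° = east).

The pressure-gradient force points toward the north (bearing 000°).
Geostrophic balance: in the Southern Hemisphere the Coriolis force deflects motion to the left, so the geostrophic wind blows 90° to the left of the pressure-gradient force (low pressure on the right).
Rotating 000° by 90° counterclockwise gives 270° — the wind blows toward the west.

270°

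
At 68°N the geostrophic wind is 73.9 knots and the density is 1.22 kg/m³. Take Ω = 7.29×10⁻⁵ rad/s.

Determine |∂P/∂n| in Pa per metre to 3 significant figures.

6.27×10⁻³ Pa/m

Coriolis parameter at 68°N:
f = 2Ω sin φ = 2 × 7.29×10⁻⁵ × sin 68° = 1.35×10⁻⁴ s⁻¹
Wind speed in SI: 73.9 knots = 38.0 m/s
Geostrophic balance rearranged: |∂P/∂n| = f ρ V_g
|∂P/∂n| = 1.35×10⁻⁴ × 1.22 × 38.0 = 6.27×10⁻³ Pa/m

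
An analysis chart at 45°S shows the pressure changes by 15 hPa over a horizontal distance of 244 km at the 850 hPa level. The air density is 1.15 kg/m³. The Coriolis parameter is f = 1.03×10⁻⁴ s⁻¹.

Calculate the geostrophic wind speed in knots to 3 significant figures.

Pressure gradient: |∂P/∂n| = 1500 Pa / 244000 m = 6.15×10⁻³ Pa/m
Geostrophic balance (pressure-gradient force = Coriolis force):
V_g = (1/(fρ)) |∂P/∂n| = 6.15×10⁻³ / (1.03×10⁻⁴ × 1.15) = 51.9 m/s
Converting: 51.9 m/s × 1.944 = 101 knots

101 knots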